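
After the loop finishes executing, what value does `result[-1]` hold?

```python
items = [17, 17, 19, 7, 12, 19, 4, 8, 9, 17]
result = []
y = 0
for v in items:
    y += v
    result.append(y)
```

Let's trace through this code step by step.

Initialize: items = [17, 17, 19, 7, 12, 19, 4, 8, 9, 17]
Initialize: result = []
Initialize: y = 0
Entering loop: for v in items:
After iteration 1: v = 17, result = [17], y = 17
After iteration 2: v = 17, result = [17, 34], y = 34
After iteration 3: v = 19, result = [17, 34, 53], y = 53
After iteration 4: v = 7, result = [17, 34, 53, 60], y = 60
After iteration 5: v = 12, result = [17, 34, 53, 60, 72], y = 72
After iteration 6: v = 19, result = [17, 34, 53, 60, 72, 91], y = 91
After iteration 7: v = 4, result = [17, 34, 53, 60, 72, 91, 95], y = 95
After iteration 8: v = 8, result = [17, 34, 53, 60, 72, 91, 95, 103], y = 103
After iteration 9: v = 9, result = [17, 34, 53, 60, 72, 91, 95, 103, 112], y = 112
After iteration 10: v = 17, result = [17, 34, 53, 60, 72, 91, 95, 103, 112, 129], y = 129
Loop ends.
result[-1] = 129

Final answer: 129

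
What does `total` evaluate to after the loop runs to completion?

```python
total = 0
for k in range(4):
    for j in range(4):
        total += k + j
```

Let's trace through this code step by step.

Initialize: total = 0
Entering loop: for k in range(4):
After iteration 1: k = 0, total = 6
After iteration 2: k = 1, total = 16
After iteration 3: k = 2, total = 30
After iteration 4: k = 3, total = 48
Loop ends.

Final answer: 48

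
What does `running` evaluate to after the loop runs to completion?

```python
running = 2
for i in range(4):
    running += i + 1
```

Let's trace through this code step by step.

Initialize: running = 2
Entering loop: for i in range(4):
After iteration 1: i = 0, running = 3
After iteration 2: i = 1, running = 5
After iteration 3: i = 2, running = 8
After iteration 4: i = 3, running = 12
Loop ends.

Final answer: 12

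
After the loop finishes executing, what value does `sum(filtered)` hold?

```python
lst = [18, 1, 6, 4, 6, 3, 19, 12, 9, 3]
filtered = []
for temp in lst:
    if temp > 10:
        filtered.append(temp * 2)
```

Let's trace through this code step by step.

Initialize: lst = [18, 1, 6, 4, 6, 3, 19, 12, 9, 3]
Initialize: filtered = []
Entering loop: for temp in lst:
After iteration 1: temp = 18, filtered = [36]
After iteration 2: temp = 1, filtered = [36]
After iteration 3: temp = 6, filtered = [36]
After iteration 4: temp = 4, filtered = [36]
After iteration 5: temp = 6, filtered = [36]
After iteration 6: temp = 3, filtered = [36]
After iteration 7: temp = 19, filtered = [36, 38]
After iteration 8: temp = 12, filtered = [36, 38, 24]
After iteration 9: temp = 9, filtered = [36, 38, 24]
After iteration 10: temp = 3, filtered = [36, 38, 24]
Loop ends.
sum(filtered) = 98

Final answer: 98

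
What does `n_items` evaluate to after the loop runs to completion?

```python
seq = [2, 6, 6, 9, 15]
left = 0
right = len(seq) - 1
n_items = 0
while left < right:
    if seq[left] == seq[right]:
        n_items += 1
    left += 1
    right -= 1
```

Let's trace through this code step by step.

Initialize: seq = [2, 6, 6, 9, 15]
Initialize: left = 0
Initialize: right = 4
Initialize: n_items = 0
Entering loop: while left < right:
After iteration 1: left = 1, right = 3, n_items = 0
After iteration 2: left = 2, right = 2, n_items = 0
Loop ends.

Final answer: 0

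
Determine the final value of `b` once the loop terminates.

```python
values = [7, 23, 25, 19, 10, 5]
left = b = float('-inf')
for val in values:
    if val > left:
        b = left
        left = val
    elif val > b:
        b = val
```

Let's trace through this code step by step.

Initialize: values = [7, 23, 25, 19, 10, 5]
Initialize: left = -inf
Initialize: b = -inf
Entering loop: for val in values:
After iteration 1: val = 7, left = 7, b = -inf
After iteration 2: val = 23, left = 23, b = 7
After iteration 3: val = 25, left = 25, b = 23
After iteration 4: val = 19, left = 25, b = 23
After iteration 5: val = 10, left = 25, b = 23
After iteration 6: val = 5, left = 25, b = 23
Loop ends.

Final answer: 23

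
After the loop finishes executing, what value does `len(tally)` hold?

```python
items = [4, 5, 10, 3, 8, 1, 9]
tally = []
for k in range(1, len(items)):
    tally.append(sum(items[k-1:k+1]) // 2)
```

Let's trace through this code step by step.

Initialize: items = [4, 5, 10, 3, 8, 1, 9]
Initialize: tally = []
Entering loop: for k in range(1, len(items)):
After iteration 1: k = 1, tally = [4]
After iteration 2: k = 2, tally = [4, 7]
After iteration 3: k = 3, tally = [4, 7, 6]
After iteration 4: k = 4, tally = [4, 7, 6, 5]
After iteration 5: k = 5, tally = [4, 7, 6, 5, 4]
After iteration 6: k = 6, tally = [4, 7, 6, 5, 4, 5]
Loop ends.
len(tally) = 6

Final answer: 6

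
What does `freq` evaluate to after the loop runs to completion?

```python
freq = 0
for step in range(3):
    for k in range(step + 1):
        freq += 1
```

Let's trace through this code step by step.

Initialize: freq = 0
Entering loop: for step in range(3):
After iteration 1: step = 0, freq = 1, k = 0
After iteration 2: step = 1, freq = 3, k = 1
After iteration 3: step = 2, freq = 6, k = 2
Loop ends.

Final answer: 6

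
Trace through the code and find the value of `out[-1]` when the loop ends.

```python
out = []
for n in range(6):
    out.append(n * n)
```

Let's trace through this code step by step.

Initialize: out = []
Entering loop: for n in range(6):
After iteration 1: n = 0, out = [0]
After iteration 2: n = 1, out = [0, 1]
After iteration 3: n = 2, out = [0, 1, 4]
After iteration 4: n = 3, out = [0, 1, 4, 9]
After iteration 5: n = 4, out = [0, 1, 4, 9, 16]
After iteration 6: n = 5, out = [0, 1, 4, 9, 16, 25]
Loop ends.
out[-1] = 25

Final answer: 25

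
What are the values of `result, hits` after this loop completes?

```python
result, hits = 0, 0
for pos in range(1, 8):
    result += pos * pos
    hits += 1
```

Let's trace through this code step by step.

Initialize: result = 0
Initialize: hits = 0
Entering loop: for pos in range(1, 8):
After iteration 1: pos = 1, result = 1, hits = 1
After iteration 2: pos = 2, result = 5, hits = 2
After iteration 3: pos = 3, result = 14, hits = 3
After iteration 4: pos = 4, result = 30, hits = 4
After iteration 5: pos = 5, result = 55, hits = 5
After iteration 6: pos = 6, result = 91, hits = 6
After iteration 7: pos = 7, result = 140, hits = 7
Loop ends.

Final answer: 140, 7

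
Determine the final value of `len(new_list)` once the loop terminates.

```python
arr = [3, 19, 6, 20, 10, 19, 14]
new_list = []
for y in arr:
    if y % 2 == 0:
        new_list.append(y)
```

Let's trace through this code step by step.

Initialize: arr = [3, 19, 6, 20, 10, 19, 14]
Initialize: new_list = []
Entering loop: for y in arr:
After iteration 1: y = 3, new_list = []
After iteration 2: y = 19, new_list = []
After iteration 3: y = 6, new_list = [6]
After iteration 4: y = 20, new_list = [6, 20]
After iteration 5: y = 10, new_list = [6, 20, 10]
After iteration 6: y = 19, new_list = [6, 20, 10]
After iteration 7: y = 14, new_list = [6, 20, 10, 14]
Loop ends.
len(new_list) = 4

Final answer: 4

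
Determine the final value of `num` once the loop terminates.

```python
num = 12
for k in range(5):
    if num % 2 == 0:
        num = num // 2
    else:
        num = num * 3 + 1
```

Let's trace through this code step by step.

Initialize: num = 12
Entering loop: for k in range(5):
After iteration 1: k = 0, num = 6
After iteration 2: k = 1, num = 3
After iteration 3: k = 2, num = 10
After iteration 4: k = 3, num = 5
After iteration 5: k = 4, num = 16
Loop ends.

Final answer: 16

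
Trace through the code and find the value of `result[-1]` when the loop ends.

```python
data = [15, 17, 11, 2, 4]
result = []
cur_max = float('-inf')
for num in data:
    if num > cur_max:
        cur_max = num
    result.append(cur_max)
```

Let's trace through this code step by step.

Initialize: data = [15, 17, 11, 2, 4]
Initialize: result = []
Initialize: cur_max = -inf
Entering loop: for num in data:
After iteration 1: num = 15, result = [15], cur_max = 15
After iteration 2: num = 17, result = [15, 17], cur_max = 17
After iteration 3: num = 11, result = [15, 17, 17], cur_max = 17
After iteration 4: num = 2, result = [15, 17, 17, 17], cur_max = 17
After iteration 5: num = 4, result = [15, 17, 17, 17, 17], cur_max = 17
Loop ends.
result[-1] = 17

Final answer: 17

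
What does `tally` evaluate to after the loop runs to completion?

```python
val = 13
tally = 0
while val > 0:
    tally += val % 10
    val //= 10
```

Let's trace through this code step by step.

Initialize: val = 13
Initialize: tally = 0
Entering loop: while val > 0:
After iteration 1: val = 1, tally = 3
After iteration 2: val = 0, tally = 4
Loop ends.

Final answer: 4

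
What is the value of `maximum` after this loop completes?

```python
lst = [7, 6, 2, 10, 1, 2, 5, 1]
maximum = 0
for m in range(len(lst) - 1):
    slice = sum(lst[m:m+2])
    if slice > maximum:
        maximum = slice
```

Let's trace through this code step by step.

Initialize: lst = [7, 6, 2, 10, 1, 2, 5, 1]
Initialize: maximum = 0
Entering loop: for m in range(len(lst) - 1):
After iteration 1: m = 0, maximum = 13, slice = 13
After iteration 2: m = 1, maximum = 13, slice = 8
After iteration 3: m = 2, maximum = 13, slice = 12
After iteration 4: m = 3, maximum = 13, slice = 11
After iteration 5: m = 4, maximum = 13, slice = 3
After iteration 6: m = 5, maximum = 13, slice = 7
After iteration 7: m = 6, maximum = 13, slice = 6
Loop ends.

Final answer: 13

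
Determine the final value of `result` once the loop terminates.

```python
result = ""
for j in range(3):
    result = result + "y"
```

Let's trace through this code step by step.

Initialize: result = ''
Entering loop: for j in range(3):
After iteration 1: j = 0, result = 'y'
After iteration 2: j = 1, result = 'yy'
After iteration 3: j = 2, result = 'yyy'
Loop ends.

Final answer: 'yyy'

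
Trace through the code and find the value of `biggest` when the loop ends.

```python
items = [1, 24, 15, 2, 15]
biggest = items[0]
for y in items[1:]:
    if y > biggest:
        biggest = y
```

Let's trace through this code step by step.

Initialize: items = [1, 24, 15, 2, 15]
Initialize: biggest = 1
Entering loop: for y in items[1:]:
After iteration 1: y = 24, biggest = 24
After iteration 2: y = 15, biggest = 24
After iteration 3: y = 2, biggest = 24
After iteration 4: y = 15, biggest = 24
Loop ends.

Final answer: 24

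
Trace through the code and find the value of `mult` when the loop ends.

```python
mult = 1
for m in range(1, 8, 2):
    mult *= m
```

Let's trace through this code step by step.

Initialize: mult = 1
Entering loop: for m in range(1, 8, 2):
After iteration 1: m = 1, mult = 1
After iteration 2: m = 3, mult = 3
After iteration 3: m = 5, mult = 15
After iteration 4: m = 7, mult = 105
Loop ends.

Final answer: 105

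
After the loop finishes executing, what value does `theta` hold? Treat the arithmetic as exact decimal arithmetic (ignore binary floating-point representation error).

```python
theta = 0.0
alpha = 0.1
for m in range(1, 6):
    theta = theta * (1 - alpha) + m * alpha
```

Let's trace through this code step by step.

Initialize: theta = 0.0
Initialize: alpha = 0.1
Entering loop: for m in range(1, 6):
After iteration 1: m = 1, theta = 0.1
After iteration 2: m = 2, theta = 0.29
After iteration 3: m = 3, theta = 0.561
After iteration 4: m = 4, theta = 0.9049
After iteration 5: m = 5, theta = 1.31441
Loop ends.

Final answer: 1.31441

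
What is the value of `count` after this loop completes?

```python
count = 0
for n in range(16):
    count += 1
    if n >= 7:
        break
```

Let's trace through this code step by step.

Initialize: count = 0
Entering loop: for n in range(16):
After iteration 1: n = 0, count = 1
After iteration 2: n = 1, count = 2
After iteration 3: n = 2, count = 3
After iteration 4: n = 3, count = 4
After iteration 5: n = 4, count = 5
After iteration 6: n = 5, count = 6
After iteration 7: n = 6, count = 7
After iteration 8: n = 7, count = 8
Loop ends.

Final answer: 8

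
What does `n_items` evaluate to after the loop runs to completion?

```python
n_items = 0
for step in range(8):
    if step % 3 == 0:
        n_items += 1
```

Let's trace through this code step by step.

Initialize: n_items = 0
Entering loop: for step in range(8):
After iteration 1: step = 0, n_items = 1
After iteration 2: step = 1, n_items = 1
After iteration 3: step = 2, n_items = 1
After iteration 4: step = 3, n_items = 2
After iteration 5: step = 4, n_items = 2
After iteration 6: step = 5, n_items = 2
After iteration 7: step = 6, n_items = 3
After iteration 8: step = 7, n_items = 3
Loop ends.

Final answer: 3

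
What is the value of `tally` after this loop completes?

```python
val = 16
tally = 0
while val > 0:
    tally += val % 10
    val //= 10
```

Let's trace through this code step by step.

Initialize: val = 16
Initialize: tally = 0
Entering loop: while val > 0:
After iteration 1: val = 1, tally = 6
After iteration 2: val = 0, tally = 7
Loop ends.

Final answer: 7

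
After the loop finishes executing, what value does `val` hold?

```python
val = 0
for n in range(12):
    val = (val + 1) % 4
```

Let's trace through this code step by step.

Initialize: val = 0
Entering loop: for n in range(12):
After iteration 1: n = 0, val = 1
After iteration 2: n = 1, val = 2
After iteration 3: n = 2, val = 3
After iteration 4: n = 3, val = 0
After iteration 5: n = 4, val = 1
After iteration 6: n = 5, val = 2
After iteration 7: n = 6, val = 3
After iteration 8: n = 7, val = 0
After iteration 9: n = 8, val = 1
After iteration 10: n = 9, val = 2
After iteration 11: n = 10, val = 3
After iteration 12: n = 11, val = 0
Loop ends.

Final answer: 0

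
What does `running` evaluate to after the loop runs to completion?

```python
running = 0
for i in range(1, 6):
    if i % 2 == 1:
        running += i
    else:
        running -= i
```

Let's trace through this code step by step.

Initialize: running = 0
Entering loop: for i in range(1, 6):
After iteration 1: i = 1, running = 1
After iteration 2: i = 2, running = -1
After iteration 3: i = 3, running = 2
After iteration 4: i = 4, running = -2
After iteration 5: i = 5, running = 3
Loop ends.

Final answer: 3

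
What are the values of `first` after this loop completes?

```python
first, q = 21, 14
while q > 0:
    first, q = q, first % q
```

Let's trace through this code step by step.

Initialize: first = 21
Initialize: q = 14
Entering loop: while q > 0:
After iteration 1: first = 14, q = 7
After iteration 2: first = 7, q = 0
Loop ends.

Final answer: 7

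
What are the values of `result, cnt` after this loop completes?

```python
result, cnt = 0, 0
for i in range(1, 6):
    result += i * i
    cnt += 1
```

Let's trace through this code step by step.

Initialize: result = 0
Initialize: cnt = 0
Entering loop: for i in range(1, 6):
After iteration 1: i = 1, result = 1, cnt = 1
After iteration 2: i = 2, result = 5, cnt = 2
After iteration 3: i = 3, result = 14, cnt = 3
After iteration 4: i = 4, result = 30, cnt = 4
After iteration 5: i = 5, result = 55, cnt = 5
Loop ends.

Final answer: 55, 5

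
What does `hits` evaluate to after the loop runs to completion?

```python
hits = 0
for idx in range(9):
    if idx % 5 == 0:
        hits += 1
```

Let's trace through this code step by step.

Initialize: hits = 0
Entering loop: for idx in range(9):
After iteration 1: idx = 0, hits = 1
After iteration 2: idx = 1, hits = 1
After iteration 3: idx = 2, hits = 1
After iteration 4: idx = 3, hits = 1
After iteration 5: idx = 4, hits = 1
After iteration 6: idx = 5, hits = 2
After iteration 7: idx = 6, hits = 2
After iteration 8: idx = 7, hits = 2
After iteration 9: idx = 8, hits = 2
Loop ends.

Final answer: 2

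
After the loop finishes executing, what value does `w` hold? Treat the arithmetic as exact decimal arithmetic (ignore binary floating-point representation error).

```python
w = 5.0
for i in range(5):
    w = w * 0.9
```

Let's trace through this code step by step.

Initialize: w = 5.0
Entering loop: for i in range(5):
After iteration 1: i = 0, w = 4.5
After iteration 2: i = 1, w = 4.05
After iteration 3: i = 2, w = 3.645
After iteration 4: i = 3, w = 3.2805
After iteration 5: i = 4, w = 2.95245
Loop ends.

Final answer: 2.95245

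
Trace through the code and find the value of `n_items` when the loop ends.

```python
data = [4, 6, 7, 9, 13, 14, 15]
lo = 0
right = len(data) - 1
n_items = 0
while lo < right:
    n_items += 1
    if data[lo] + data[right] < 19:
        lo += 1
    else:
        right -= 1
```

Let's trace through this code step by step.

Initialize: data = [4, 6, 7, 9, 13, 14, 15]
Initialize: lo = 0
Initialize: right = 6
Initialize: n_items = 0
Entering loop: while lo < right:
After iteration 1: lo = 0, right = 5, n_items = 1
After iteration 2: lo = 1, right = 5, n_items = 2
After iteration 3: lo = 1, right = 4, n_items = 3
After iteration 4: lo = 1, right = 3, n_items = 4
After iteration 5: lo = 2, right = 3, n_items = 5
After iteration 6: lo = 3, right = 3, n_items = 6
Loop ends.

Final answer: 6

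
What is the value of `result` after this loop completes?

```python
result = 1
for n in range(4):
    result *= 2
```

Let's trace through this code step by step.

Initialize: result = 1
Entering loop: for n in range(4):
After iteration 1: n = 0, result = 2
After iteration 2: n = 1, result = 4
After iteration 3: n = 2, result = 8
After iteration 4: n = 3, result = 16
Loop ends.

Final answer: 16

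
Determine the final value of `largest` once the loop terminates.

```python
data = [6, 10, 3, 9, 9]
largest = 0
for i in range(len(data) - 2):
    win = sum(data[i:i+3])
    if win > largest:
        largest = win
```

Let's trace through this code step by step.

Initialize: data = [6, 10, 3, 9, 9]
Initialize: largest = 0
Entering loop: for i in range(len(data) - 2):
After iteration 1: i = 0, largest = 19, win = 19
After iteration 2: i = 1, largest = 22, win = 22
After iteration 3: i = 2, largest = 22, win = 21
Loop ends.

Final answer: 22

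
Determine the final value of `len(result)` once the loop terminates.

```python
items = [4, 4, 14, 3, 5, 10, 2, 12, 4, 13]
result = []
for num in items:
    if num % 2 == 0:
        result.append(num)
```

Let's trace through this code step by step.

Initialize: items = [4, 4, 14, 3, 5, 10, 2, 12, 4, 13]
Initialize: result = []
Entering loop: for num in items:
After iteration 1: num = 4, result = [4]
After iteration 2: num = 4, result = [4, 4]
After iteration 3: num = 14, result = [4, 4, 14]
After iteration 4: num = 3, result = [4, 4, 14]
After iteration 5: num = 5, result = [4, 4, 14]
After iteration 6: num = 10, result = [4, 4, 14, 10]
After iteration 7: num = 2, result = [4, 4, 14, 10, 2]
After iteration 8: num = 12, result = [4, 4, 14, 10, 2, 12]
After iteration 9: num = 4, result = [4, 4, 14, 10, 2, 12, 4]
After iteration 10: num = 13, result = [4, 4, 14, 10, 2, 12, 4]
Loop ends.
len(result) = 7

Final answer: 7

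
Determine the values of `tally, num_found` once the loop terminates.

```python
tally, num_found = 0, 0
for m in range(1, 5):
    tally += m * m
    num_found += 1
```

Let's trace through this code step by step.

Initialize: tally = 0
Initialize: num_found = 0
Entering loop: for m in range(1, 5):
After iteration 1: m = 1, tally = 1, num_found = 1
After iteration 2: m = 2, tally = 5, num_found = 2
After iteration 3: m = 3, tally = 14, num_found = 3
After iteration 4: m = 4, tally = 30, num_found = 4
Loop ends.

Final answer: 30, 4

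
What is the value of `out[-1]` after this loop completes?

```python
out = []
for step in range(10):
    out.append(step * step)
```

Let's trace through this code step by step.

Initialize: out = []
Entering loop: for step in range(10):
After iteration 1: step = 0, out = [0]
After iteration 2: step = 1, out = [0, 1]
After iteration 3: step = 2, out = [0, 1, 4]
After iteration 4: step = 3, out = [0, 1, 4, 9]
After iteration 5: step = 4, out = [0, 1, 4, 9, 16]
After iteration 6: step = 5, out = [0, 1, 4, 9, 16, 25]
After iteration 7: step = 6, out = [0, 1, 4, 9, 16, 25, 36]
After iteration 8: step = 7, out = [0, 1, 4, 9, 16, 25, 36, 49]
After iteration 9: step = 8, out = [0, 1, 4, 9, 16, 25, 36, 49, 64]
After iteration 10: step = 9, out = [0, 1, 4, 9, 16, 25, 36, 49, 64, 81]
Loop ends.
out[-1] = 81

Final answer: 81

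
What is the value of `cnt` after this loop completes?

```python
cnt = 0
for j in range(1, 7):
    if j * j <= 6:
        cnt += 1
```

Let's trace through this code step by step.

Initialize: cnt = 0
Entering loop: for j in range(1, 7):
After iteration 1: j = 1, cnt = 1
After iteration 2: j = 2, cnt = 2
After iteration 3: j = 3, cnt = 2
After iteration 4: j = 4, cnt = 2
After iteration 5: j = 5, cnt = 2
After iteration 6: j = 6, cnt = 2
Loop ends.

Final answer: 2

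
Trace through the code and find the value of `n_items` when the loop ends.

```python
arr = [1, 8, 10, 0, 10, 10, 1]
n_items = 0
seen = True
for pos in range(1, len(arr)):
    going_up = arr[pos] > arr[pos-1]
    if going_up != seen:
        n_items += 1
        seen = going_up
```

Let's trace through this code step by step.

Initialize: arr = [1, 8, 10, 0, 10, 10, 1]
Initialize: n_items = 0
Initialize: seen = True
Entering loop: for pos in range(1, len(arr)):
After iteration 1: pos = 1, n_items = 0, seen = True, going_up = True
After iteration 2: pos = 2, n_items = 0, seen = True, going_up = True
After iteration 3: pos = 3, n_items = 1, seen = False, going_up = False
After iteration 4: pos = 4, n_items = 2, seen = True, going_up = True
After iteration 5: pos = 5, n_items = 3, seen = False, going_up = False
After iteration 6: pos = 6, n_items = 3, seen = False, going_up = False
Loop ends.

Final answer: 3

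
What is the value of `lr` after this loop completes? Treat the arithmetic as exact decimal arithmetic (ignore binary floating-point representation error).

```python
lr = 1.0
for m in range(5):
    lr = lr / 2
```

Let's trace through this code step by step.

Initialize: lr = 1.0
Entering loop: for m in range(5):
After iteration 1: m = 0, lr = 0.5
After iteration 2: m = 1, lr = 0.25
After iteration 3: m = 2, lr = 0.125
After iteration 4: m = 3, lr = 0.0625
After iteration 5: m = 4, lr = 0.03125
Loop ends.

Final answer: 0.03125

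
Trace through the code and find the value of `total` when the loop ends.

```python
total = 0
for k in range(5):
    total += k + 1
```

Let's trace through this code step by step.

Initialize: total = 0
Entering loop: for k in range(5):
After iteration 1: k = 0, total = 1
After iteration 2: k = 1, total = 3
After iteration 3: k = 2, total = 6
After iteration 4: k = 3, total = 10
After iteration 5: k = 4, total = 15
Loop ends.

Final answer: 15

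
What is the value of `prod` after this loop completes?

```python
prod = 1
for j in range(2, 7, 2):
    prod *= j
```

Let's trace through this code step by step.

Initialize: prod = 1
Entering loop: for j in range(2, 7, 2):
After iteration 1: j = 2, prod = 2
After iteration 2: j = 4, prod = 8
After iteration 3: j = 6, prod = 48
Loop ends.

Final answer: 48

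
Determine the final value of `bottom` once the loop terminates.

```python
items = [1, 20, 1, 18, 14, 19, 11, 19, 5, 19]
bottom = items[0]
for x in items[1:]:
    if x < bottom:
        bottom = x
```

Let's trace through this code step by step.

Initialize: items = [1, 20, 1, 18, 14, 19, 11, 19, 5, 19]
Initialize: bottom = 1
Entering loop: for x in items[1:]:
After iteration 1: x = 20, bottom = 1
After iteration 2: x = 1, bottom = 1
After iteration 3: x = 18, bottom = 1
After iteration 4: x = 14, bottom = 1
After iteration 5: x = 19, bottom = 1
After iteration 6: x = 11, bottom = 1
After iteration 7: x = 19, bottom = 1
After iteration 8: x = 5, bottom = 1
After iteration 9: x = 19, bottom = 1
Loop ends.

Final answer: 1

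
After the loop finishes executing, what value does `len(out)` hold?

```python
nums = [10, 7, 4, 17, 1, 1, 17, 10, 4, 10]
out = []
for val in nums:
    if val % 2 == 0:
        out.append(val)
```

Let's trace through this code step by step.

Initialize: nums = [10, 7, 4, 17, 1, 1, 17, 10, 4, 10]
Initialize: out = []
Entering loop: for val in nums:
After iteration 1: val = 10, out = [10]
After iteration 2: val = 7, out = [10]
After iteration 3: val = 4, out = [10, 4]
After iteration 4: val = 17, out = [10, 4]
After iteration 5: val = 1, out = [10, 4]
After iteration 6: val = 1, out = [10, 4]
After iteration 7: val = 17, out = [10, 4]
After iteration 8: val = 10, out = [10, 4, 10]
After iteration 9: val = 4, out = [10, 4, 10, 4]
After iteration 10: val = 10, out = [10, 4, 10, 4, 10]
Loop ends.
len(out) = 5

Final answer: 5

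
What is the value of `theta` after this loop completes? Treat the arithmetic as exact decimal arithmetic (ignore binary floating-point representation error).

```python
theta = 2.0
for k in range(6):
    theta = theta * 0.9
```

Let's trace through this code step by step.

Initialize: theta = 2.0
Entering loop: for k in range(6):
After iteration 1: k = 0, theta = 1.8
After iteration 2: k = 1, theta = 1.62
After iteration 3: k = 2, theta = 1.458
After iteration 4: k = 3, theta = 1.3122
After iteration 5: k = 4, theta = 1.18098
After iteration 6: k = 5, theta = 1.062882
Loop ends.

Final answer: 1.062882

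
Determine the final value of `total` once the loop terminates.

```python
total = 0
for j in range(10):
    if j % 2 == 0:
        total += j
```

Let's trace through this code step by step.

Initialize: total = 0
Entering loop: for j in range(10):
After iteration 1: j = 0, total = 0
After iteration 2: j = 1, total = 0
After iteration 3: j = 2, total = 2
After iteration 4: j = 3, total = 2
After iteration 5: j = 4, total = 6
After iteration 6: j = 5, total = 6
After iteration 7: j = 6, total = 12
After iteration 8: j = 7, total = 12
After iteration 9: j = 8, total = 20
After iteration 10: j = 9, total = 20
Loop ends.

Final answer: 20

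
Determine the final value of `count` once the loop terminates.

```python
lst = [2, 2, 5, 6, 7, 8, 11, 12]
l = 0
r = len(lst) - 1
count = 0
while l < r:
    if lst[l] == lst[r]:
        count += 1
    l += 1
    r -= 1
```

Let's trace through this code step by step.

Initialize: lst = [2, 2, 5, 6, 7, 8, 11, 12]
Initialize: l = 0
Initialize: r = 7
Initialize: count = 0
Entering loop: while l < r:
After iteration 1: l = 1, r = 6, count = 0
After iteration 2: l = 2, r = 5, count = 0
After iteration 3: l = 3, r = 4, count = 0
After iteration 4: l = 4, r = 3, count = 0
Loop ends.

Final answer: 0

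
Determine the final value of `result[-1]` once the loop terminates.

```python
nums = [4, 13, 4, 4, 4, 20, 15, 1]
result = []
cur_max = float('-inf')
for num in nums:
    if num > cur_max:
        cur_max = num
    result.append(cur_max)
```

Let's trace through this code step by step.

Initialize: nums = [4, 13, 4, 4, 4, 20, 15, 1]
Initialize: result = []
Initialize: cur_max = -inf
Entering loop: for num in nums:
After iteration 1: num = 4, result = [4], cur_max = 4
After iteration 2: num = 13, result = [4, 13], cur_max = 13
After iteration 3: num = 4, result = [4, 13, 13], cur_max = 13
After iteration 4: num = 4, result = [4, 13, 13, 13], cur_max = 13
After iteration 5: num = 4, result = [4, 13, 13, 13, 13], cur_max = 13
After iteration 6: num = 20, result = [4, 13, 13, 13, 13, 20], cur_max = 20
After iteration 7: num = 15, result = [4, 13, 13, 13, 13, 20, 20], cur_max = 20
After iteration 8: num = 1, result = [4, 13, 13, 13, 13, 20, 20, 20], cur_max = 20
Loop ends.
result[-1] = 20

Final answer: 20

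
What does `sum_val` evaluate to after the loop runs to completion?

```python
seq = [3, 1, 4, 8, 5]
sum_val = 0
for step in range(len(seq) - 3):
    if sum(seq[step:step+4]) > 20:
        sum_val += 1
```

Let's trace through this code step by step.

Initialize: seq = [3, 1, 4, 8, 5]
Initialize: sum_val = 0
Entering loop: for step in range(len(seq) - 3):
After iteration 1: step = 0, sum_val = 0
After iteration 2: step = 1, sum_val = 0
Loop ends.

Final answer: 0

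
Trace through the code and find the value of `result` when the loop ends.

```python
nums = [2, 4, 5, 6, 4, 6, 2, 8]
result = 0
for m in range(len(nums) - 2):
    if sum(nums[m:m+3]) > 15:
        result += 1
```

Let's trace through this code step by step.

Initialize: nums = [2, 4, 5, 6, 4, 6, 2, 8]
Initialize: result = 0
Entering loop: for m in range(len(nums) - 2):
After iteration 1: m = 0, result = 0
After iteration 2: m = 1, result = 0
After iteration 3: m = 2, result = 0
After iteration 4: m = 3, result = 1
After iteration 5: m = 4, result = 1
After iteration 6: m = 5, result = 2
Loop ends.

Final answer: 2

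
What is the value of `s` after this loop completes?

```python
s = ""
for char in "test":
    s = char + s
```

Let's trace through this code step by step.

Initialize: s = ''
Entering loop: for char in "test":
After iteration 1: char = 't', s = 't'
After iteration 2: char = 'e', s = 'et'
After iteration 3: char = 's', s = 'set'
After iteration 4: char = 't', s = 'tset'
Loop ends.

Final answer: 'tset'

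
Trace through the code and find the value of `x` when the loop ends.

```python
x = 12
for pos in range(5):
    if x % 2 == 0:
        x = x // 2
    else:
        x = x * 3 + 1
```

Let's trace through this code step by step.

Initialize: x = 12
Entering loop: for pos in range(5):
After iteration 1: pos = 0, x = 6
After iteration 2: pos = 1, x = 3
After iteration 3: pos = 2, x = 10
After iteration 4: pos = 3, x = 5
After iteration 5: pos = 4, x = 16
Loop ends.

Final answer: 16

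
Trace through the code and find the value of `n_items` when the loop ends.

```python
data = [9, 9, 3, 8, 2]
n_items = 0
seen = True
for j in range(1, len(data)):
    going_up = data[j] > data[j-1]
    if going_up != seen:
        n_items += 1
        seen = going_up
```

Let's trace through this code step by step.

Initialize: data = [9, 9, 3, 8, 2]
Initialize: n_items = 0
Initialize: seen = True
Entering loop: for j in range(1, len(data)):
After iteration 1: j = 1, n_items = 1, seen = False, going_up = False
After iteration 2: j = 2, n_items = 1, seen = False, going_up = False
After iteration 3: j = 3, n_items = 2, seen = True, going_up = True
After iteration 4: j = 4, n_items = 3, seen = False, going_up = False
Loop ends.

Final answer: 3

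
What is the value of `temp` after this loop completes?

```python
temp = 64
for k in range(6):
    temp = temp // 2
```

Let's trace through this code step by step.

Initialize: temp = 64
Entering loop: for k in range(6):
After iteration 1: k = 0, temp = 32
After iteration 2: k = 1, temp = 16
After iteration 3: k = 2, temp = 8
After iteration 4: k = 3, temp = 4
After iteration 5: k = 4, temp = 2
After iteration 6: k = 5, temp = 1
Loop ends.

Final answer: 1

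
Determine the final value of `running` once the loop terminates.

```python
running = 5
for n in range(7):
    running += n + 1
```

Let's trace through this code step by step.

Initialize: running = 5
Entering loop: for n in range(7):
After iteration 1: n = 0, running = 6
After iteration 2: n = 1, running = 8
After iteration 3: n = 2, running = 11
After iteration 4: n = 3, running = 15
After iteration 5: n = 4, running = 20
After iteration 6: n = 5, running = 26
After iteration 7: n = 6, running = 33
Loop ends.

Final answer: 33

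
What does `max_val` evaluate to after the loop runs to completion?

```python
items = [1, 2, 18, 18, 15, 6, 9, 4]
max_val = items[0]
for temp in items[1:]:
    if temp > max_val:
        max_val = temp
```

Let's trace through this code step by step.

Initialize: items = [1, 2, 18, 18, 15, 6, 9, 4]
Initialize: max_val = 1
Entering loop: for temp in items[1:]:
After iteration 1: temp = 2, max_val = 2
After iteration 2: temp = 18, max_val = 18
After iteration 3: temp = 18, max_val = 18
After iteration 4: temp = 15, max_val = 18
After iteration 5: temp = 6, max_val = 18
After iteration 6: temp = 9, max_val = 18
After iteration 7: temp = 4, max_val = 18
Loop ends.

Final answer: 18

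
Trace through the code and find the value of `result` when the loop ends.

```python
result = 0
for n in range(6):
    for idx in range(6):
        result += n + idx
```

Let's trace through this code step by step.

Initialize: result = 0
Entering loop: for n in range(6):
After iteration 1: n = 0, result = 15
After iteration 2: n = 1, result = 36
After iteration 3: n = 2, result = 63
After iteration 4: n = 3, result = 96
After iteration 5: n = 4, result = 135
After iteration 6: n = 5, result = 180
Loop ends.

Final answer: 180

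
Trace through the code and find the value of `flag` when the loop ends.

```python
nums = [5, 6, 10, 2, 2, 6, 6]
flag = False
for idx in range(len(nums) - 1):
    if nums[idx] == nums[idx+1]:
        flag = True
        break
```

Let's trace through this code step by step.

Initialize: nums = [5, 6, 10, 2, 2, 6, 6]
Initialize: flag = False
Entering loop: for idx in range(len(nums) - 1):
After iteration 1: idx = 0, flag = False
After iteration 2: idx = 1, flag = False
After iteration 3: idx = 2, flag = False
After iteration 4: idx = 3, flag = True
Loop ends.

Final answer: True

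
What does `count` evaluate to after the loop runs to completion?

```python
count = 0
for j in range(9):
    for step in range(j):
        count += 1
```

Let's trace through this code step by step.

Initialize: count = 0
Entering loop: for j in range(9):
After iteration 1: j = 0, count = 0
After iteration 2: j = 1, count = 1, step = 0
After iteration 3: j = 2, count = 3, step = 1
After iteration 4: j = 3, count = 6, step = 2
After iteration 5: j = 4, count = 10, step = 3
After iteration 6: j = 5, count = 15, step = 4
After iteration 7: j = 6, count = 21, step = 5
After iteration 8: j = 7, count = 28, step = 6
After iteration 9: j = 8, count = 36, step = 7
Loop ends.

Final answer: 36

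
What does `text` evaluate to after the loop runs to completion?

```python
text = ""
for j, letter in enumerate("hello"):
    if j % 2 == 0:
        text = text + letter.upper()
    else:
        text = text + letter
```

Let's trace through this code step by step.

Initialize: text = ''
Entering loop: for j, letter in enumerate("hello"):
After iteration 1: j = 0, letter = 'h', text = 'H'
After iteration 2: j = 1, letter = 'e', text = 'He'
After iteration 3: j = 2, letter = 'l', text = 'HeL'
After iteration 4: j = 3, letter = 'l', text = 'HeLl'
After iteration 5: j = 4, letter = 'o', text = 'HeLlO'
Loop ends.

Final answer: 'HeLlO'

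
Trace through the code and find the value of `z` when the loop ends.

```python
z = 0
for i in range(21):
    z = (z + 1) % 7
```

Let's trace through this code step by step.

Initialize: z = 0
Entering loop: for i in range(21):
After iteration 1: i = 0, z = 1
After iteration 2: i = 1, z = 2
After iteration 3: i = 2, z = 3
After iteration 4: i = 3, z = 4
After iteration 5: i = 4, z = 5
After iteration 6: i = 5, z = 6
After iteration 7: i = 6, z = 0
After iteration 8: i = 7, z = 1
After iteration 9: i = 8, z = 2
After iteration 10: i = 9, z = 3
After iteration 11: i = 10, z = 4
After iteration 12: i = 11, z = 5
After iteration 13: i = 12, z = 6
After iteration 14: i = 13, z = 0
After iteration 15: i = 14, z = 1
After iteration 16: i = 15, z = 2
After iteration 17: i = 16, z = 3
After iteration 18: i = 17, z = 4
After iteration 19: i = 18, z = 5
After iteration 20: i = 19, z = 6
After iteration 21: i = 20, z = 0
Loop ends.

Final answer: 0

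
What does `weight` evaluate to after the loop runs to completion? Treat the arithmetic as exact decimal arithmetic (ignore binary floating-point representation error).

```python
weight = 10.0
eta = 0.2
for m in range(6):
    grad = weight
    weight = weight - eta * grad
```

Let's trace through this code step by step.

Initialize: weight = 10.0
Initialize: eta = 0.2
Entering loop: for m in range(6):
After iteration 1: m = 0, weight = 8.0, grad = 10.0
After iteration 2: m = 1, weight = 6.4, grad = 8.0
After iteration 3: m = 2, weight = 5.12, grad = 6.4
After iteration 4: m = 3, weight = 4.096, grad = 5.12
After iteration 5: m = 4, weight = 3.2768, grad = 4.096
After iteration 6: m = 5, weight = 2.62144, grad = 3.2768
Loop ends.

Final answer: 2.62144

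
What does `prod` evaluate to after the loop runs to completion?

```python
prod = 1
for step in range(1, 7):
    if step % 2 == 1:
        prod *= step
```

Let's trace through this code step by step.

Initialize: prod = 1
Entering loop: for step in range(1, 7):
After iteration 1: step = 1, prod = 1
After iteration 2: step = 2, prod = 1
After iteration 3: step = 3, prod = 3
After iteration 4: step = 4, prod = 3
After iteration 5: step = 5, prod = 15
After iteration 6: step = 6, prod = 15
Loop ends.

Final answer: 15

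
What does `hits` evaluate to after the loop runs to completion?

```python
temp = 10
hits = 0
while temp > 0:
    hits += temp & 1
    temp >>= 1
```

Let's trace through this code step by step.

Initialize: temp = 10
Initialize: hits = 0
Entering loop: while temp > 0:
After iteration 1: temp = 5, hits = 0
After iteration 2: temp = 2, hits = 1
After iteration 3: temp = 1, hits = 1
After iteration 4: temp = 0, hits = 2
Loop ends.

Final answer: 2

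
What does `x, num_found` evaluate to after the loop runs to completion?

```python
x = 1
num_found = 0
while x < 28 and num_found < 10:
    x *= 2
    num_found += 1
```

Let's trace through this code step by step.

Initialize: x = 1
Initialize: num_found = 0
Entering loop: while x < 28 and num_found < 10:
After iteration 1: x = 2, num_found = 1
After iteration 2: x = 4, num_found = 2
After iteration 3: x = 8, num_found = 3
After iteration 4: x = 16, num_found = 4
After iteration 5: x = 32, num_found = 5
Loop ends.

Final answer: 32, 5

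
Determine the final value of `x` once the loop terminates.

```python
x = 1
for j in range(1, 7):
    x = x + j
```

Let's trace through this code step by step.

Initialize: x = 1
Entering loop: for j in range(1, 7):
After iteration 1: j = 1, x = 2
After iteration 2: j = 2, x = 4
After iteration 3: j = 3, x = 7
After iteration 4: j = 4, x = 11
After iteration 5: j = 5, x = 16
After iteration 6: j = 6, x = 22
Loop ends.

Final answer: 22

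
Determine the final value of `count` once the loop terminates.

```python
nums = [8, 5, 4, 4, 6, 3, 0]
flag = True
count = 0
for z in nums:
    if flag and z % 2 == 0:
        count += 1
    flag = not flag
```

Let's trace through this code step by step.

Initialize: nums = [8, 5, 4, 4, 6, 3, 0]
Initialize: flag = True
Initialize: count = 0
Entering loop: for z in nums:
After iteration 1: z = 8, flag = False, count = 1
After iteration 2: z = 5, flag = True, count = 1
After iteration 3: z = 4, flag = False, count = 2
After iteration 4: z = 4, flag = True, count = 2
After iteration 5: z = 6, flag = False, count = 3
After iteration 6: z = 3, flag = True, count = 3
After iteration 7: z = 0, flag = False, count = 4
Loop ends.

Final answer: 4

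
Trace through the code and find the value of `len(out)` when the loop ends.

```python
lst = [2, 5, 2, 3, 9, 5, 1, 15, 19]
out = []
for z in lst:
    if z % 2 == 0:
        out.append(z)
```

Let's trace through this code step by step.

Initialize: lst = [2, 5, 2, 3, 9, 5, 1, 15, 19]
Initialize: out = []
Entering loop: for z in lst:
After iteration 1: z = 2, out = [2]
After iteration 2: z = 5, out = [2]
After iteration 3: z = 2, out = [2, 2]
After iteration 4: z = 3, out = [2, 2]
After iteration 5: z = 9, out = [2, 2]
After iteration 6: z = 5, out = [2, 2]
After iteration 7: z = 1, out = [2, 2]
After iteration 8: z = 15, out = [2, 2]
After iteration 9: z = 19, out = [2, 2]
Loop ends.
len(out) = 2

Final answer: 2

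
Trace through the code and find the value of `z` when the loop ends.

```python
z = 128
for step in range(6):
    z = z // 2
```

Let's trace through this code step by step.

Initialize: z = 128
Entering loop: for step in range(6):
After iteration 1: step = 0, z = 64
After iteration 2: step = 1, z = 32
After iteration 3: step = 2, z = 16
After iteration 4: step = 3, z = 8
After iteration 5: step = 4, z = 4
After iteration 6: step = 5, z = 2
Loop ends.

Final answer: 2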